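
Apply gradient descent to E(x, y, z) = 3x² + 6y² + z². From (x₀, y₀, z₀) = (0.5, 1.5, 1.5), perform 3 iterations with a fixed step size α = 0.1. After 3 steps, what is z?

0.768

∇E = (6x, 12y, 2z)
Step 1: at (0.5, 1.5, 1.5), ∇E = (3, 18, 3) → (0.5, 1.5, 1.5) − 0.1·(3, 18, 3) = (0.2, -0.3, 1.2)
Step 2: at (0.2, -0.3, 1.2), ∇E = (1.2, -3.6, 2.4) → (0.2, -0.3, 1.2) − 0.1·(1.2, -3.6, 2.4) = (0.08, 0.06, 0.96)
Step 3: at (0.08, 0.06, 0.96), ∇E = (0.48, 0.72, 1.92) → (0.08, 0.06, 0.96) − 0.1·(0.48, 0.72, 1.92) = (0.032, -0.012, 0.768)
z = 0.768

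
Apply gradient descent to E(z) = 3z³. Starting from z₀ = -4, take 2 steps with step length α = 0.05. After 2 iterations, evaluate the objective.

E′(z) = 9z²
z₁ = -4 − 0.05·144 = -11.2
z₂ = -11.2 − 0.05·1128.96 = -67.648
E(-67.648) = -928722.866405376

-928722.866405376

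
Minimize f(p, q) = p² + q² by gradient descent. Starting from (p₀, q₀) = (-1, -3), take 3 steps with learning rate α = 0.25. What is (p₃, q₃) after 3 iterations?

(-0.125, -0.375)

∇f = (2p, 2q)
Step 1: at (-1, -3), ∇f = (-2, -6) → (-1, -3) − 0.25·(-2, -6) = (-0.5, -1.5)
Step 2: at (-0.5, -1.5), ∇f = (-1, -3) → (-0.5, -1.5) − 0.25·(-1, -3) = (-0.25, -0.75)
Step 3: at (-0.25, -0.75), ∇f = (-0.5, -1.5) → (-0.25, -0.75) − 0.25·(-0.5, -1.5) = (-0.125, -0.375)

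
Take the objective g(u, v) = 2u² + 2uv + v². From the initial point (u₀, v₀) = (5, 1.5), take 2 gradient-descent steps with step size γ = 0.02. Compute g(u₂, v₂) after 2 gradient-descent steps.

43.41227584

∇g = (4u + 2v, 2u + 2v)
Step 1: at (5, 1.5), ∇g = (23, 13) → (5, 1.5) − 0.02·(23, 13) = (4.54, 1.24)
Step 2: at (4.54, 1.24), ∇g = (20.64, 11.56) → (4.54, 1.24) − 0.02·(20.64, 11.56) = (4.1272, 1.0088)
g(4.1272, 1.0088) = 43.41227584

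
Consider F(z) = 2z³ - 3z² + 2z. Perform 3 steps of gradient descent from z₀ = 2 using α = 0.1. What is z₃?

0.4928384

F′(z) = 6z² - 6z + 2
z₁ = 2 − 0.1·14 = 0.6
z₂ = 0.6 − 0.1·0.56 = 0.544
z₃ = 0.544 − 0.1·0.511616 = 0.4928384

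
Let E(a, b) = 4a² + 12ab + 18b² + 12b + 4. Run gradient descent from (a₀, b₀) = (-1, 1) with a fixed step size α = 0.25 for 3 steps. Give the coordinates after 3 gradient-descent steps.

∇E = (8a + 12b, 12a + 36b + 12)
(a₁, b₁) = (-1, 1) − 0.25·(4, 36) = (-2, -8)
(a₂, b₂) = (-2, -8) − 0.25·(-112, -300) = (26, 67)
(a₃, b₃) = (26, 67) − 0.25·(1012, 2736) = (-227, -617)

(-227, -617)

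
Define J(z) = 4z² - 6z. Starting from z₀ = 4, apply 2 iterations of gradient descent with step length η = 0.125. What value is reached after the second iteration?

J′(z) = 8z - 6
Step 1: J′(4) = 26; z₁ = 4 − 0.125·26 = 0.75
Step 2: J′(0.75) = 0; z₂ = 0.75 − 0.125·0 = 0.75

0.75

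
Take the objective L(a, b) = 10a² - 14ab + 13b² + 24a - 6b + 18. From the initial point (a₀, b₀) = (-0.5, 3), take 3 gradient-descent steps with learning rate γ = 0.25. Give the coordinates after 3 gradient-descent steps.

∇L = (20a - 14b + 24, -14a + 26b - 6)
Step 1: at (-0.5, 3), ∇L = (-28, 79) → (-0.5, 3) − 0.25·(-28, 79) = (6.5, -16.75)
Step 2: at (6.5, -16.75), ∇L = (388.5, -532.5) → (6.5, -16.75) − 0.25·(388.5, -532.5) = (-90.625, 116.375)
Step 3: at (-90.625, 116.375), ∇L = (-3417.75, 4288.5) → (-90.625, 116.375) − 0.25·(-3417.75, 4288.5) = (763.8125, -955.75)

(763.8125, -955.75)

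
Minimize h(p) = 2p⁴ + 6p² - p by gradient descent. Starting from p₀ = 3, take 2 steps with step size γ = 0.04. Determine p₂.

h′(p) = 8p³ + 12p - 1
p₁ = 3 − 0.04·251 = -7.04
p₂ = -7.04 − 0.04·(-2876.789312) = 108.03157248

108.03157248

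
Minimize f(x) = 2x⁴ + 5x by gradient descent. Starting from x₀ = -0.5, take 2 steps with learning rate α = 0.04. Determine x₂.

-0.76800128

f′(x) = 8x³ + 5
Step 1: f′(-0.5) = 4; x₁ = -0.5 − 0.04·4 = -0.66
Step 2: f′(-0.66) = 2.700032; x₂ = -0.66 − 0.04·2.700032 = -0.76800128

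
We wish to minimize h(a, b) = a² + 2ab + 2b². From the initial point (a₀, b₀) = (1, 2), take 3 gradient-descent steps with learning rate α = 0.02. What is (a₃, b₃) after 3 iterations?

(0.677056, 1.460224)

∇h = (2a + 2b, 2a + 4b)
Step 1: at (1, 2), ∇h = (6, 10) → (1, 2) − 0.02·(6, 10) = (0.88, 1.8)
Step 2: at (0.88, 1.8), ∇h = (5.36, 8.96) → (0.88, 1.8) − 0.02·(5.36, 8.96) = (0.7728, 1.6208)
Step 3: at (0.7728, 1.6208), ∇h = (4.7872, 8.0288) → (0.7728, 1.6208) − 0.02·(4.7872, 8.0288) = (0.677056, 1.460224)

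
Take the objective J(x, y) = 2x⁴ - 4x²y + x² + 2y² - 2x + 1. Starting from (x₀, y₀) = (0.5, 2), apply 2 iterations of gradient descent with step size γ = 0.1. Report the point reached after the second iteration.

∇J = (8x³ - 8xy + 2x - 2, -4x² + 4y)
(x₁, y₁) = (0.5, 2) − 0.1·(-8, 7) = (1.3, 1.3)
(x₂, y₂) = (1.3, 1.3) − 0.1·(4.656, -1.56) = (0.8344, 1.456)

(0.8344, 1.456)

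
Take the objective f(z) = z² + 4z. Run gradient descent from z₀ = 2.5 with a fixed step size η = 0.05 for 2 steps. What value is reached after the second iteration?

1.645

f′(z) = 2z + 4
Step 1: f′(2.5) = 9; z₁ = 2.5 − 0.05·9 = 2.05
Step 2: f′(2.05) = 8.1; z₂ = 2.05 − 0.05·8.1 = 1.645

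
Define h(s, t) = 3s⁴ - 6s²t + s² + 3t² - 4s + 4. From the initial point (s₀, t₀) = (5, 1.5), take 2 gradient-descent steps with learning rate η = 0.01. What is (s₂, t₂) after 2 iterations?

(80.09356352, 7.769736)

∇h = (12s³ - 12st + 2s - 4, -6s² + 6t)
(s₁, t₁) = (5, 1.5) − 0.01·(1416, -141) = (-9.16, 2.91)
(s₂, t₂) = (-9.16, 2.91) − 0.01·(-8925.356352, -485.9736) = (80.09356352, 7.769736)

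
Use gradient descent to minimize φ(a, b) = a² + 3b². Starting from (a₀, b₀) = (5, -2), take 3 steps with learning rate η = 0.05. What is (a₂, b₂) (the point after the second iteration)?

∇φ = (2a, 6b)
(a₁, b₁) = (5, -2) − 0.05·(10, -12) = (4.5, -1.4)
(a₂, b₂) = (4.5, -1.4) − 0.05·(9, -8.4) = (4.05, -0.98)

(4.05, -0.98)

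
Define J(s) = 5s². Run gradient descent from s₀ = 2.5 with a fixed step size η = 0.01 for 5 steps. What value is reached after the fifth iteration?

1.476225

J′(s) = 10s
Step 1: J′(2.5) = 25; s₁ = 2.5 − 0.01·25 = 2.25
Step 2: J′(2.25) = 22.5; s₂ = 2.25 − 0.01·22.5 = 2.025
Step 3: J′(2.025) = 20.25; s₃ = 2.025 − 0.01·20.25 = 1.8225
Step 4: J′(1.8225) = 18.225; s₄ = 1.8225 − 0.01·18.225 = 1.64025
Step 5: J′(1.64025) = 16.4025; s₅ = 1.64025 − 0.01·16.4025 = 1.476225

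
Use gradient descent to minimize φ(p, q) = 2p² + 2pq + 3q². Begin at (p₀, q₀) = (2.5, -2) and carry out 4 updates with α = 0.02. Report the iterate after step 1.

∇φ = (4p + 2q, 2p + 6q)
Step 1: at (2.5, -2), ∇φ = (6, -7) → (2.5, -2) − 0.02·(6, -7) = (2.38, -1.86)

(2.38, -1.86)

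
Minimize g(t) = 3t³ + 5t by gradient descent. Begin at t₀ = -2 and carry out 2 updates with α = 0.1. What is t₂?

g′(t) = 9t² + 5
Step 1: g′(-2) = 41; t₁ = -2 − 0.1·41 = -6.1
Step 2: g′(-6.1) = 339.89; t₂ = -6.1 − 0.1·339.89 = -40.089

-40.089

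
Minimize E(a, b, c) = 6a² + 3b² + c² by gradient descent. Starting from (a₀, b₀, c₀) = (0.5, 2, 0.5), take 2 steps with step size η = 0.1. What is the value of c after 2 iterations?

0.32

∇E = (12a, 6b, 2c)
Step 1: at (0.5, 2, 0.5), ∇E = (6, 12, 1) → (0.5, 2, 0.5) − 0.1·(6, 12, 1) = (-0.1, 0.8, 0.4)
Step 2: at (-0.1, 0.8, 0.4), ∇E = (-1.2, 4.8, 0.8) → (-0.1, 0.8, 0.4) − 0.1·(-1.2, 4.8, 0.8) = (0.02, 0.32, 0.32)
c = 0.32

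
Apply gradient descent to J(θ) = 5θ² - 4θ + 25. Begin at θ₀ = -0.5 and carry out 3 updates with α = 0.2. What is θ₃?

1.3

J′(θ) = 10θ - 4
Step 1: J′(-0.5) = -9; θ₁ = -0.5 − 0.2·(-9) = 1.3
Step 2: J′(1.3) = 9; θ₂ = 1.3 − 0.2·9 = -0.5
Step 3: J′(-0.5) = -9; θ₃ = -0.5 − 0.2·(-9) = 1.3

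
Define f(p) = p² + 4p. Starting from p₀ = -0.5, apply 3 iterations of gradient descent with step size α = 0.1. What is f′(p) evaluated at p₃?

1.536

f′(p) = 2p + 4
p₁ = -0.5 − 0.1·3 = -0.8
p₂ = -0.8 − 0.1·2.4 = -1.04
p₃ = -1.04 − 0.1·1.92 = -1.232
f′(p) at (-1.232) = 1.536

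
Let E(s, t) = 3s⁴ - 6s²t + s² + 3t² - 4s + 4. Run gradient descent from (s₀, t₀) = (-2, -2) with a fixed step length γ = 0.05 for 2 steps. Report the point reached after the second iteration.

∇E = (12s³ - 12st + 2s - 4, -6s² + 6t)
Step 1: at (-2, -2), ∇E = (-152, -36) → (-2, -2) − 0.05·(-152, -36) = (5.6, -0.2)
Step 2: at (5.6, -0.2), ∇E = (2128.032, -189.36) → (5.6, -0.2) − 0.05·(2128.032, -189.36) = (-100.8016, 9.268)

(-100.8016, 9.268)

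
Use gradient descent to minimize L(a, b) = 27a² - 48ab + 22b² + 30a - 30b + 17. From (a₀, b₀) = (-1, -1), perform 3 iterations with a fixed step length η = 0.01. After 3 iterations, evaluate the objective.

∇L = (54a - 48b + 30, -48a + 44b - 30)
Step 1: at (-1, -1), ∇L = (24, -26) → (-1, -1) − 0.01·(24, -26) = (-1.24, -0.74)
Step 2: at (-1.24, -0.74), ∇L = (-1.44, -3.04) → (-1.24, -0.74) − 0.01·(-1.44, -3.04) = (-1.2256, -0.7096)
Step 3: at (-1.2256, -0.7096), ∇L = (-2.1216, -2.3936) → (-1.2256, -0.7096) − 0.01·(-2.1216, -2.3936) = (-1.204384, -0.685664)
L(-1.204384, -0.685664) = 11.307442738176

11.307442738176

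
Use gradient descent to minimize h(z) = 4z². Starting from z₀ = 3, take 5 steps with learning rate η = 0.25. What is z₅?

-3

h′(z) = 8z
z₁ = 3 − 0.25·24 = -3
z₂ = -3 − 0.25·(-24) = 3
z₃ = 3 − 0.25·24 = -3
z₄ = -3 − 0.25·(-24) = 3
z₅ = 3 − 0.25·24 = -3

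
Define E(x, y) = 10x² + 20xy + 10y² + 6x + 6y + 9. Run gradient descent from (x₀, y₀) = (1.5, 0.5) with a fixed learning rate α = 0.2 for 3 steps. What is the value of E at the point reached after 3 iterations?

6223640.2

∇E = (20x + 20y + 6, 20x + 20y + 6)
(x₁, y₁) = (1.5, 0.5) − 0.2·(46, 46) = (-7.7, -8.7)
(x₂, y₂) = (-7.7, -8.7) − 0.2·(-322, -322) = (56.7, 55.7)
(x₃, y₃) = (56.7, 55.7) − 0.2·(2254, 2254) = (-394.1, -395.1)
E(-394.1, -395.1) = 6223640.2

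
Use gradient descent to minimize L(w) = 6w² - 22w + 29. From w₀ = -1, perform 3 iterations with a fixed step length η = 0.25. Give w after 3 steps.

24.5

L′(w) = 12w - 22
w₁ = -1 − 0.25·(-34) = 7.5
w₂ = 7.5 − 0.25·68 = -9.5
w₃ = -9.5 − 0.25·(-136) = 24.5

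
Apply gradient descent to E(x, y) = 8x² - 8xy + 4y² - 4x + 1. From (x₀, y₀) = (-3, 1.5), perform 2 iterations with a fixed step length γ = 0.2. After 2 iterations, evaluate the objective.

∇E = (16x - 8y - 4, -8x + 8y)
(x₁, y₁) = (-3, 1.5) − 0.2·(-64, 36) = (9.8, -5.7)
(x₂, y₂) = (9.8, -5.7) − 0.2·(198.4, -124) = (-29.88, 19.1)
E(-29.88, 19.1) = 13287.9392

13287.9392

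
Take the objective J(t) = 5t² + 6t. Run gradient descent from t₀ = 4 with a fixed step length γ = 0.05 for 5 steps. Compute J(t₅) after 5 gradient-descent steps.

-1.6966796875

J′(t) = 10t + 6
t₁ = 4 − 0.05·46 = 1.7
t₂ = 1.7 − 0.05·23 = 0.55
t₃ = 0.55 − 0.05·11.5 = -0.025
t₄ = -0.025 − 0.05·5.75 = -0.3125
t₅ = -0.3125 − 0.05·2.875 = -0.45625
J(-0.45625) = -1.6966796875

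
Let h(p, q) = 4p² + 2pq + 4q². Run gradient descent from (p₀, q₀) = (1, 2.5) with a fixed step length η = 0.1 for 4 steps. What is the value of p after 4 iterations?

∇h = (8p + 2q, 2p + 8q)
(p₁, q₁) = (1, 2.5) − 0.1·(13, 22) = (-0.3, 0.3)
(p₂, q₂) = (-0.3, 0.3) − 0.1·(-1.8, 1.8) = (-0.12, 0.12)
(p₃, q₃) = (-0.12, 0.12) − 0.1·(-0.72, 0.72) = (-0.048, 0.048)
(p₄, q₄) = (-0.048, 0.048) − 0.1·(-0.288, 0.288) = (-0.0192, 0.0192)
p = -0.0192

-0.0192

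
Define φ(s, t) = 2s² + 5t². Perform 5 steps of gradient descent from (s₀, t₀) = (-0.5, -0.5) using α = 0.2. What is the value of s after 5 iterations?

-0.00016

∇φ = (4s, 10t)
Step 1: at (-0.5, -0.5), ∇φ = (-2, -5) → (-0.5, -0.5) − 0.2·(-2, -5) = (-0.1, 0.5)
Step 2: at (-0.1, 0.5), ∇φ = (-0.4, 5) → (-0.1, 0.5) − 0.2·(-0.4, 5) = (-0.02, -0.5)
Step 3: at (-0.02, -0.5), ∇φ = (-0.08, -5) → (-0.02, -0.5) − 0.2·(-0.08, -5) = (-0.004, 0.5)
Step 4: at (-0.004, 0.5), ∇φ = (-0.016, 5) → (-0.004, 0.5) − 0.2·(-0.016, 5) = (-0.0008, -0.5)
Step 5: at (-0.0008, -0.5), ∇φ = (-0.0032, -5) → (-0.0008, -0.5) − 0.2·(-0.0032, -5) = (-0.00016, 0.5)
s = -0.00016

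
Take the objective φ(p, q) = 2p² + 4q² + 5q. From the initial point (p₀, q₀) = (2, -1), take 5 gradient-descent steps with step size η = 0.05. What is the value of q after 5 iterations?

-0.65416

∇φ = (4p, 8q + 5)
Step 1: at (2, -1), ∇φ = (8, -3) → (2, -1) − 0.05·(8, -3) = (1.6, -0.85)
Step 2: at (1.6, -0.85), ∇φ = (6.4, -1.8) → (1.6, -0.85) − 0.05·(6.4, -1.8) = (1.28, -0.76)
Step 3: at (1.28, -0.76), ∇φ = (5.12, -1.08) → (1.28, -0.76) − 0.05·(5.12, -1.08) = (1.024, -0.706)
Step 4: at (1.024, -0.706), ∇φ = (4.096, -0.648) → (1.024, -0.706) − 0.05·(4.096, -0.648) = (0.8192, -0.6736)
Step 5: at (0.8192, -0.6736), ∇φ = (3.2768, -0.3888) → (0.8192, -0.6736) − 0.05·(3.2768, -0.3888) = (0.65536, -0.65416)
q = -0.65416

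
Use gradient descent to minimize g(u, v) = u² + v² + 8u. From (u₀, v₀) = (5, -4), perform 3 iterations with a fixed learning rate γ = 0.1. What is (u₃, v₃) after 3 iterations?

(0.608, -2.048)

∇g = (2u + 8, 2v)
(u₁, v₁) = (5, -4) − 0.1·(18, -8) = (3.2, -3.2)
(u₂, v₂) = (3.2, -3.2) − 0.1·(14.4, -6.4) = (1.76, -2.56)
(u₃, v₃) = (1.76, -2.56) − 0.1·(11.52, -5.12) = (0.608, -2.048)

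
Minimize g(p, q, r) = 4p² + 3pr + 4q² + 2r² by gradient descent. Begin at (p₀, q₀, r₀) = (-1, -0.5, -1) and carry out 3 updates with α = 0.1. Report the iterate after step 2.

(0.11, -0.02, -0.21)

∇g = (8p + 3r, 8q, 3p + 4r)
(p₁, q₁, r₁) = (-1, -0.5, -1) − 0.1·(-11, -4, -7) = (0.1, -0.1, -0.3)
(p₂, q₂, r₂) = (0.1, -0.1, -0.3) − 0.1·(-0.1, -0.8, -0.9) = (0.11, -0.02, -0.21)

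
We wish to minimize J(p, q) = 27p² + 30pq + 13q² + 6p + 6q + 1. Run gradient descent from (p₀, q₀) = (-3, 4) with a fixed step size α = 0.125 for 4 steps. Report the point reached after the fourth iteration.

∇J = (54p + 30q + 6, 30p + 26q + 6)
Step 1: at (-3, 4), ∇J = (-36, 20) → (-3, 4) − 0.125·(-36, 20) = (1.5, 1.5)
Step 2: at (1.5, 1.5), ∇J = (132, 90) → (1.5, 1.5) − 0.125·(132, 90) = (-15, -9.75)
Step 3: at (-15, -9.75), ∇J = (-1096.5, -697.5) → (-15, -9.75) − 0.125·(-1096.5, -697.5) = (122.0625, 77.4375)
Step 4: at (122.0625, 77.4375), ∇J = (8920.5, 5681.25) → (122.0625, 77.4375) − 0.125·(8920.5, 5681.25) = (-993, -632.71875)

(-993, -632.71875)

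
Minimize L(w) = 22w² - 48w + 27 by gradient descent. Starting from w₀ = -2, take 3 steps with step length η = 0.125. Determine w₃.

282.75

L′(w) = 44w - 48
w₁ = -2 − 0.125·(-136) = 15
w₂ = 15 − 0.125·612 = -61.5
w₃ = -61.5 − 0.125·(-2754) = 282.75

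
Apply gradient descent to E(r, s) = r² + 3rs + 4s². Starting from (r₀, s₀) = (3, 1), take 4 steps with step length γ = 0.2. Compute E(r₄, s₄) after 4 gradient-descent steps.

∇E = (2r + 3s, 3r + 8s)
(r₁, s₁) = (3, 1) − 0.2·(9, 17) = (1.2, -2.4)
(r₂, s₂) = (1.2, -2.4) − 0.2·(-4.8, -15.6) = (2.16, 0.72)
(r₃, s₃) = (2.16, 0.72) − 0.2·(6.48, 12.24) = (0.864, -1.728)
(r₄, s₄) = (0.864, -1.728) − 0.2·(-3.456, -11.232) = (1.5552, 0.5184)
E(1.5552, 0.5184) = 5.91224832

5.91224832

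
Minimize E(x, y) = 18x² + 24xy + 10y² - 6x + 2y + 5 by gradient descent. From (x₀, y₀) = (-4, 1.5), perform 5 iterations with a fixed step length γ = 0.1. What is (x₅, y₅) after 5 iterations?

(3009.40448, 2168.10736)

∇E = (36x + 24y - 6, 24x + 20y + 2)
Step 1: at (-4, 1.5), ∇E = (-114, -64) → (-4, 1.5) − 0.1·(-114, -64) = (7.4, 7.9)
Step 2: at (7.4, 7.9), ∇E = (450, 337.6) → (7.4, 7.9) − 0.1·(450, 337.6) = (-37.6, -25.86)
Step 3: at (-37.6, -25.86), ∇E = (-1980.24, -1417.6) → (-37.6, -25.86) − 0.1·(-1980.24, -1417.6) = (160.424, 115.9)
Step 4: at (160.424, 115.9), ∇E = (8550.864, 6170.176) → (160.424, 115.9) − 0.1·(8550.864, 6170.176) = (-694.6624, -501.1176)
Step 5: at (-694.6624, -501.1176), ∇E = (-37040.6688, -26692.2496) → (-694.6624, -501.1176) − 0.1·(-37040.6688, -26692.2496) = (3009.40448, 2168.10736)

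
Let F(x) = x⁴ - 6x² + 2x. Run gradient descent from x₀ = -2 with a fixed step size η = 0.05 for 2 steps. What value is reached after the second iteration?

-1.8374

F′(x) = 4x³ - 12x + 2
Step 1: F′(-2) = -6; x₁ = -2 − 0.05·(-6) = -1.7
Step 2: F′(-1.7) = 2.748; x₂ = -1.7 − 0.05·2.748 = -1.8374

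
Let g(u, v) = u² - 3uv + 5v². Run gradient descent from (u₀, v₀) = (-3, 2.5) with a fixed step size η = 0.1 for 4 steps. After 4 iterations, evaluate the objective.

∇g = (2u - 3v, -3u + 10v)
(u₁, v₁) = (-3, 2.5) − 0.1·(-13.5, 34) = (-1.65, -0.9)
(u₂, v₂) = (-1.65, -0.9) − 0.1·(-0.6, -4.05) = (-1.59, -0.495)
(u₃, v₃) = (-1.59, -0.495) − 0.1·(-1.695, -0.18) = (-1.4205, -0.477)
(u₄, v₄) = (-1.4205, -0.477) − 0.1·(-1.41, -0.5085) = (-1.2795, -0.42615)
g(-1.2795, -0.42615) = 0.9093625875

0.9093625875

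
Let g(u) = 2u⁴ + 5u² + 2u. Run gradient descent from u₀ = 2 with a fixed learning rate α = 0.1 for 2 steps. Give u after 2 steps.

g′(u) = 8u³ + 10u + 2
u₁ = 2 − 0.1·86 = -6.6
u₂ = -6.6 − 0.1·(-2363.968) = 229.7968

229.7968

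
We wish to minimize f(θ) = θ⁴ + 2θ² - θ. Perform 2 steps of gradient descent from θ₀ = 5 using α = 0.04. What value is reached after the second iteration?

f′(θ) = 4θ³ + 4θ - 1
Step 1: f′(5) = 519; θ₁ = 5 − 0.04·519 = -15.76
Step 2: f′(-15.76) = -15721.763904; θ₂ = -15.76 − 0.04·(-15721.763904) = 613.11055616

613.11055616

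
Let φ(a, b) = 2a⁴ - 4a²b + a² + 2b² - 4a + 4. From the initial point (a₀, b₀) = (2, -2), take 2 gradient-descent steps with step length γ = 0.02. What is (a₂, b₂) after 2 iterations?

∇φ = (8a³ - 8ab + 2a - 4, -4a² + 4b)
(a₁, b₁) = (2, -2) − 0.02·(96, -24) = (0.08, -1.52)
(a₂, b₂) = (0.08, -1.52) − 0.02·(-2.863104, -6.1056) = (0.13726208, -1.397888)

(0.13726208, -1.397888)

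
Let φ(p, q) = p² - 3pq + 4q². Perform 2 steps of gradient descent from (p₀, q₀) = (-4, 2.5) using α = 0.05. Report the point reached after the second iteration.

∇φ = (2p - 3q, -3p + 8q)
(p₁, q₁) = (-4, 2.5) − 0.05·(-15.5, 32) = (-3.225, 0.9)
(p₂, q₂) = (-3.225, 0.9) − 0.05·(-9.15, 16.875) = (-2.7675, 0.05625)

(-2.7675, 0.05625)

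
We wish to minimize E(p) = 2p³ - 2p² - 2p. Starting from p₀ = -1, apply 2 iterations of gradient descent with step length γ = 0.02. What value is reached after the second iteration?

E′(p) = 6p² - 4p - 2
Step 1: E′(-1) = 8; p₁ = -1 − 0.02·8 = -1.16
Step 2: E′(-1.16) = 10.7136; p₂ = -1.16 − 0.02·10.7136 = -1.374272

-1.374272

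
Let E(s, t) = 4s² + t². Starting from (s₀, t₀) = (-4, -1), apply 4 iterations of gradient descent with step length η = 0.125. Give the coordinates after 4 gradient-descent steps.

(0, -0.31640625)

∇E = (8s, 2t)
(s₁, t₁) = (-4, -1) − 0.125·(-32, -2) = (0, -0.75)
(s₂, t₂) = (0, -0.75) − 0.125·(0, -1.5) = (0, -0.5625)
(s₃, t₃) = (0, -0.5625) − 0.125·(0, -1.125) = (0, -0.421875)
(s₄, t₄) = (0, -0.421875) − 0.125·(0, -0.84375) = (0, -0.31640625)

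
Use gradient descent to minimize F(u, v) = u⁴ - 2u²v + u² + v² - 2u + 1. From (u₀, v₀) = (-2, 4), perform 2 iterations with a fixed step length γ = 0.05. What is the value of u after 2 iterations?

∇F = (4u³ - 4uv + 2u - 2, -2u² + 2v)
(u₁, v₁) = (-2, 4) − 0.05·(-6, 0) = (-1.7, 4)
(u₂, v₂) = (-1.7, 4) − 0.05·(2.148, 2.22) = (-1.8074, 3.889)
u = -1.8074

-1.8074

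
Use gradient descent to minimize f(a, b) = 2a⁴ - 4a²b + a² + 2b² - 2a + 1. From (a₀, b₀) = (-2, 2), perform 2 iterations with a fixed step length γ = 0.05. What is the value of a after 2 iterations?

-0.0856

∇f = (8a³ - 8ab + 2a - 2, -4a² + 4b)
(a₁, b₁) = (-2, 2) − 0.05·(-38, -8) = (-0.1, 2.4)
(a₂, b₂) = (-0.1, 2.4) − 0.05·(-0.288, 9.56) = (-0.0856, 1.922)
a = -0.0856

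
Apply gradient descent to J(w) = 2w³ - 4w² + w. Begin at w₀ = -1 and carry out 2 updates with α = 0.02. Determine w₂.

J′(w) = 6w² - 8w + 1
Step 1: J′(-1) = 15; w₁ = -1 − 0.02·15 = -1.3
Step 2: J′(-1.3) = 21.54; w₂ = -1.3 − 0.02·21.54 = -1.7308

-1.7308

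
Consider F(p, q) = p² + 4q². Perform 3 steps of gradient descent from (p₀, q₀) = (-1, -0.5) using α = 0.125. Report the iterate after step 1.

(-0.75, 0)

∇F = (2p, 8q)
Step 1: at (-1, -0.5), ∇F = (-2, -4) → (-1, -0.5) − 0.125·(-2, -4) = (-0.75, 0)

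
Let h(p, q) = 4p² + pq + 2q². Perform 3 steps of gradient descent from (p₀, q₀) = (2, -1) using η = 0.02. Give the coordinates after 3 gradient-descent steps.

(1.233992, -0.872768)

∇h = (8p + q, p + 4q)
(p₁, q₁) = (2, -1) − 0.02·(15, -2) = (1.7, -0.96)
(p₂, q₂) = (1.7, -0.96) − 0.02·(12.64, -2.14) = (1.4472, -0.9172)
(p₃, q₃) = (1.4472, -0.9172) − 0.02·(10.6604, -2.2216) = (1.233992, -0.872768)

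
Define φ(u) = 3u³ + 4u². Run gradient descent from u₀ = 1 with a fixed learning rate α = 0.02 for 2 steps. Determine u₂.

0.475992

φ′(u) = 9u² + 8u
u₁ = 1 − 0.02·17 = 0.66
u₂ = 0.66 − 0.02·9.2004 = 0.475992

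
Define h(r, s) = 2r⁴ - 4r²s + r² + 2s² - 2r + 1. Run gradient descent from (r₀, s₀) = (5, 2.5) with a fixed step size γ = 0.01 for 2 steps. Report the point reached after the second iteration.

(0.34522496, 3.929856)

∇h = (8r³ - 8rs + 2r - 2, -4r² + 4s)
Step 1: at (5, 2.5), ∇h = (908, -90) → (5, 2.5) − 0.01·(908, -90) = (-4.08, 3.4)
Step 2: at (-4.08, 3.4), ∇h = (-442.522496, -52.9856) → (-4.08, 3.4) − 0.01·(-442.522496, -52.9856) = (0.34522496, 3.929856)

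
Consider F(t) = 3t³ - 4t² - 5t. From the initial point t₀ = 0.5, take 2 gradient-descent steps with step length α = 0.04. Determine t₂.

1.002956

F′(t) = 9t² - 8t - 5
t₁ = 0.5 − 0.04·(-6.75) = 0.77
t₂ = 0.77 − 0.04·(-5.8239) = 1.002956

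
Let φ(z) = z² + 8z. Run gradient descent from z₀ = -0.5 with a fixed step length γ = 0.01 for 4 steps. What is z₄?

-0.77171144

φ′(z) = 2z + 8
Step 1: φ′(-0.5) = 7; z₁ = -0.5 − 0.01·7 = -0.57
Step 2: φ′(-0.57) = 6.86; z₂ = -0.57 − 0.01·6.86 = -0.6386
Step 3: φ′(-0.6386) = 6.7228; z₃ = -0.6386 − 0.01·6.7228 = -0.705828
Step 4: φ′(-0.705828) = 6.588344; z₄ = -0.705828 − 0.01·6.588344 = -0.77171144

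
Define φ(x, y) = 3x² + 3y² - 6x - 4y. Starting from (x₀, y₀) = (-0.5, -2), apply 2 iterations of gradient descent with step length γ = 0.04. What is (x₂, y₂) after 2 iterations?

(0.1336, -0.8736)

∇φ = (6x - 6, 6y - 4)
(x₁, y₁) = (-0.5, -2) − 0.04·(-9, -16) = (-0.14, -1.36)
(x₂, y₂) = (-0.14, -1.36) − 0.04·(-6.84, -12.16) = (0.1336, -0.8736)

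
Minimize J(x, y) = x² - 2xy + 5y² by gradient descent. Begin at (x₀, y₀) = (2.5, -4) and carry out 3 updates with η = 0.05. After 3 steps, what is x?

1.272

∇J = (2x - 2y, -2x + 10y)
(x₁, y₁) = (2.5, -4) − 0.05·(13, -45) = (1.85, -1.75)
(x₂, y₂) = (1.85, -1.75) − 0.05·(7.2, -21.2) = (1.49, -0.69)
(x₃, y₃) = (1.49, -0.69) − 0.05·(4.36, -9.88) = (1.272, -0.196)
x = 1.272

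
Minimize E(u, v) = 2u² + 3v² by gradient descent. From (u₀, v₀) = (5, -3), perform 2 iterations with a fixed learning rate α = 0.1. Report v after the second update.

∇E = (4u, 6v)
(u₁, v₁) = (5, -3) − 0.1·(20, -18) = (3, -1.2)
(u₂, v₂) = (3, -1.2) − 0.1·(12, -7.2) = (1.8, -0.48)
v = -0.48

-0.48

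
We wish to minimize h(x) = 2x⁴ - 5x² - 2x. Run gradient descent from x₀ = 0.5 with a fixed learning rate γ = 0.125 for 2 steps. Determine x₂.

1.109375

h′(x) = 8x³ - 10x - 2
Step 1: h′(0.5) = -6; x₁ = 0.5 − 0.125·(-6) = 1.25
Step 2: h′(1.25) = 1.125; x₂ = 1.25 − 0.125·1.125 = 1.109375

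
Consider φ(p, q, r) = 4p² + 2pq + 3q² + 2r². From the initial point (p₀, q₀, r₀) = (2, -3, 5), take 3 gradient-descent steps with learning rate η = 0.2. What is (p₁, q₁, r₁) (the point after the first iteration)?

(0, -0.2, 1)

∇φ = (8p + 2q, 2p + 6q, 4r)
(p₁, q₁, r₁) = (2, -3, 5) − 0.2·(10, -14, 20) = (0, -0.2, 1)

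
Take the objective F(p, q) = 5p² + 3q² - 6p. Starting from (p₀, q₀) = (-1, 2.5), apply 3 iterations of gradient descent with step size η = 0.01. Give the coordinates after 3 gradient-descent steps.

∇F = (10p - 6, 6q)
(p₁, q₁) = (-1, 2.5) − 0.01·(-16, 15) = (-0.84, 2.35)
(p₂, q₂) = (-0.84, 2.35) − 0.01·(-14.4, 14.1) = (-0.696, 2.209)
(p₃, q₃) = (-0.696, 2.209) − 0.01·(-12.96, 13.254) = (-0.5664, 2.07646)

(-0.5664, 2.07646)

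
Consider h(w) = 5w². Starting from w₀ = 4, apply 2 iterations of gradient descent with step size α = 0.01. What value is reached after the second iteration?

h′(w) = 10w
Step 1: h′(4) = 40; w₁ = 4 − 0.01·40 = 3.6
Step 2: h′(3.6) = 36; w₂ = 3.6 − 0.01·36 = 3.24

3.24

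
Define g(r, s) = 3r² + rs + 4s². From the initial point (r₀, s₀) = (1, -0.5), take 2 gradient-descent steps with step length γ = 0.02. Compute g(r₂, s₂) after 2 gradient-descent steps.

∇g = (6r + s, r + 8s)
Step 1: at (1, -0.5), ∇g = (5.5, -3) → (1, -0.5) − 0.02·(5.5, -3) = (0.89, -0.44)
Step 2: at (0.89, -0.44), ∇g = (4.9, -2.63) → (0.89, -0.44) − 0.02·(4.9, -2.63) = (0.792, -0.3874)
g(0.792, -0.3874) = 2.17528624

2.17528624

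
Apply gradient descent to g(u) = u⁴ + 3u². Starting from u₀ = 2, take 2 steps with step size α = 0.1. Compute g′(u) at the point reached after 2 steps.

g′(u) = 4u³ + 6u
u₁ = 2 − 0.1·44 = -2.4
u₂ = -2.4 − 0.1·(-69.696) = 4.5696
g′(u) at (4.5696) = 409.093333254144

409.093333254144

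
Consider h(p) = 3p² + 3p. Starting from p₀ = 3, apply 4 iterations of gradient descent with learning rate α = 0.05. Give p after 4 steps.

h′(p) = 6p + 3
Step 1: h′(3) = 21; p₁ = 3 − 0.05·21 = 1.95
Step 2: h′(1.95) = 14.7; p₂ = 1.95 − 0.05·14.7 = 1.215
Step 3: h′(1.215) = 10.29; p₃ = 1.215 − 0.05·10.29 = 0.7005
Step 4: h′(0.7005) = 7.203; p₄ = 0.7005 − 0.05·7.203 = 0.34035

0.34035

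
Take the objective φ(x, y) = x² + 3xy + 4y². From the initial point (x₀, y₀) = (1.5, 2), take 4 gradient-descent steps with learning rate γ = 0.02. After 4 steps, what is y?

0.76448448

∇φ = (2x + 3y, 3x + 8y)
(x₁, y₁) = (1.5, 2) − 0.02·(9, 20.5) = (1.32, 1.59)
(x₂, y₂) = (1.32, 1.59) − 0.02·(7.41, 16.68) = (1.1718, 1.2564)
(x₃, y₃) = (1.1718, 1.2564) − 0.02·(6.1128, 13.5666) = (1.049544, 0.985068)
(x₄, y₄) = (1.049544, 0.985068) − 0.02·(5.054292, 11.029176) = (0.94845816, 0.76448448)
y = 0.76448448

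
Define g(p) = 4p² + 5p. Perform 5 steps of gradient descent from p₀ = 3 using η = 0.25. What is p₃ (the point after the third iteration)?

-4.25

g′(p) = 8p + 5
p₁ = 3 − 0.25·29 = -4.25
p₂ = -4.25 − 0.25·(-29) = 3
p₃ = 3 − 0.25·29 = -4.25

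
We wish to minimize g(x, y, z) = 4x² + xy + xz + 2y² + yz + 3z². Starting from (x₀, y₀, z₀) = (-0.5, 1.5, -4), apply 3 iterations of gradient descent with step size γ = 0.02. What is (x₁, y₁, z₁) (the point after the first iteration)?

(-0.37, 1.47, -3.54)

∇g = (8x + y + z, x + 4y + z, x + y + 6z)
Step 1: at (-0.5, 1.5, -4), ∇g = (-6.5, 1.5, -23) → (-0.5, 1.5, -4) − 0.02·(-6.5, 1.5, -23) = (-0.37, 1.47, -3.54)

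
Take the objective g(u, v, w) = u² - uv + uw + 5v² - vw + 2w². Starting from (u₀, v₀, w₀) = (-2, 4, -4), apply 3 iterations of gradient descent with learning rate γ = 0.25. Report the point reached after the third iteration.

∇g = (2u - v + w, -u + 10v - w, u - v + 4w)
(u₁, v₁, w₁) = (-2, 4, -4) − 0.25·(-12, 46, -22) = (1, -7.5, 1.5)
(u₂, v₂, w₂) = (1, -7.5, 1.5) − 0.25·(11, -77.5, 14.5) = (-1.75, 11.875, -2.125)
(u₃, v₃, w₃) = (-1.75, 11.875, -2.125) − 0.25·(-17.5, 122.625, -22.125) = (2.625, -18.78125, 3.40625)

(2.625, -18.78125, 3.40625)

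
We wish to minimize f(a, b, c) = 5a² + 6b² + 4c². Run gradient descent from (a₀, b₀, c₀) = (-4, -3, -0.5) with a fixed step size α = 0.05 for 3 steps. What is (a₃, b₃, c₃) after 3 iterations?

(-0.5, -0.192, -0.108)

∇f = (10a, 12b, 8c)
(a₁, b₁, c₁) = (-4, -3, -0.5) − 0.05·(-40, -36, -4) = (-2, -1.2, -0.3)
(a₂, b₂, c₂) = (-2, -1.2, -0.3) − 0.05·(-20, -14.4, -2.4) = (-1, -0.48, -0.18)
(a₃, b₃, c₃) = (-1, -0.48, -0.18) − 0.05·(-10, -5.76, -1.44) = (-0.5, -0.192, -0.108)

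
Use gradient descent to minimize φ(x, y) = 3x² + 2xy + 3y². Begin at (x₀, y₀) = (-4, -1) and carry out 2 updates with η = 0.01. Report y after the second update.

-0.7336

∇φ = (6x + 2y, 2x + 6y)
Step 1: at (-4, -1), ∇φ = (-26, -14) → (-4, -1) − 0.01·(-26, -14) = (-3.74, -0.86)
Step 2: at (-3.74, -0.86), ∇φ = (-24.16, -12.64) → (-3.74, -0.86) − 0.01·(-24.16, -12.64) = (-3.4984, -0.7336)
y = -0.7336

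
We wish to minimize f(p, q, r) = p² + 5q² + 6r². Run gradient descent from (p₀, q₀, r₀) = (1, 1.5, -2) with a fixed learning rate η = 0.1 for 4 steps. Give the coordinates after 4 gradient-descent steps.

∇f = (2p, 10q, 12r)
Step 1: at (1, 1.5, -2), ∇f = (2, 15, -24) → (1, 1.5, -2) − 0.1·(2, 15, -24) = (0.8, 0, 0.4)
Step 2: at (0.8, 0, 0.4), ∇f = (1.6, 0, 4.8) → (0.8, 0, 0.4) − 0.1·(1.6, 0, 4.8) = (0.64, 0, -0.08)
Step 3: at (0.64, 0, -0.08), ∇f = (1.28, 0, -0.96) → (0.64, 0, -0.08) − 0.1·(1.28, 0, -0.96) = (0.512, 0, 0.016)
Step 4: at (0.512, 0, 0.016), ∇f = (1.024, 0, 0.192) → (0.512, 0, 0.016) − 0.1·(1.024, 0, 0.192) = (0.4096, 0, -0.0032)

(0.4096, 0, -0.0032)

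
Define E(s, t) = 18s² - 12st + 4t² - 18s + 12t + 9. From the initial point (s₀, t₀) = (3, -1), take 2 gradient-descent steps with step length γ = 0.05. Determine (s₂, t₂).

(2.94, -1.5)

∇E = (36s - 12t - 18, -12s + 8t + 12)
Step 1: at (3, -1), ∇E = (102, -32) → (3, -1) − 0.05·(102, -32) = (-2.1, 0.6)
Step 2: at (-2.1, 0.6), ∇E = (-100.8, 42) → (-2.1, 0.6) − 0.05·(-100.8, 42) = (2.94, -1.5)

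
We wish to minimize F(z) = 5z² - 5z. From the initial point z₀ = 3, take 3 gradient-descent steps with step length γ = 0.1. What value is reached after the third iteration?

F′(z) = 10z - 5
Step 1: F′(3) = 25; z₁ = 3 − 0.1·25 = 0.5
Step 2: F′(0.5) = 0; z₂ = 0.5 − 0.1·0 = 0.5
Step 3: F′(0.5) = 0; z₃ = 0.5 − 0.1·0 = 0.5

0.5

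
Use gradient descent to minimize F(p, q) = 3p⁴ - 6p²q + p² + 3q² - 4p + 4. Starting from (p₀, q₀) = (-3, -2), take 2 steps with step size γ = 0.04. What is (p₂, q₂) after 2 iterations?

(-1097.64317952, 42.557824)

∇F = (12p³ - 12pq + 2p - 4, -6p² + 6q)
(p₁, q₁) = (-3, -2) − 0.04·(-406, -66) = (13.24, 0.64)
(p₂, q₂) = (13.24, 0.64) − 0.04·(27772.079488, -1047.9456) = (-1097.64317952, 42.557824)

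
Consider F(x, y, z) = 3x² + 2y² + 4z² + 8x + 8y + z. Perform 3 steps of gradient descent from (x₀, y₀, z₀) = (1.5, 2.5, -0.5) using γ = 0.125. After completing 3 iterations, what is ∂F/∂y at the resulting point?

∇F = (6x + 8, 4y + 8, 8z + 1)
(x₁, y₁, z₁) = (1.5, 2.5, -0.5) − 0.125·(17, 18, -3) = (-0.625, 0.25, -0.125)
(x₂, y₂, z₂) = (-0.625, 0.25, -0.125) − 0.125·(4.25, 9, 0) = (-1.15625, -0.875, -0.125)
(x₃, y₃, z₃) = (-1.15625, -0.875, -0.125) − 0.125·(1.0625, 4.5, 0) = (-1.2890625, -1.4375, -0.125)
∂F/∂y at (-1.2890625, -1.4375, -0.125) = 2.25

2.25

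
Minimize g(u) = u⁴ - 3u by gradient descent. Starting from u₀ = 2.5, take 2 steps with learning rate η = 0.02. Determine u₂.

1.19015272

g′(u) = 4u³ - 3
u₁ = 2.5 − 0.02·59.5 = 1.31
u₂ = 1.31 − 0.02·5.992364 = 1.19015272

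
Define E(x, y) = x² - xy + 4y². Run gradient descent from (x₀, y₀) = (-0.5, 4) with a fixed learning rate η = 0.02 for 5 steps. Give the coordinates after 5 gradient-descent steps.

∇E = (2x - y, -x + 8y)
(x₁, y₁) = (-0.5, 4) − 0.02·(-5, 32.5) = (-0.4, 3.35)
(x₂, y₂) = (-0.4, 3.35) − 0.02·(-4.15, 27.2) = (-0.317, 2.806)
(x₃, y₃) = (-0.317, 2.806) − 0.02·(-3.44, 22.765) = (-0.2482, 2.3507)
(x₄, y₄) = (-0.2482, 2.3507) − 0.02·(-2.8471, 19.0538) = (-0.191258, 1.969624)
(x₅, y₅) = (-0.191258, 1.969624) − 0.02·(-2.35214, 15.94825) = (-0.1442152, 1.650659)

(-0.1442152, 1.650659)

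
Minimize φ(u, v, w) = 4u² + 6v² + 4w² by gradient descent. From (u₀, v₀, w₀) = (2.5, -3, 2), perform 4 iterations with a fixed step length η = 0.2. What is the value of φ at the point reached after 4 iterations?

∇φ = (8u, 12v, 8w)
(u₁, v₁, w₁) = (2.5, -3, 2) − 0.2·(20, -36, 16) = (-1.5, 4.2, -1.2)
(u₂, v₂, w₂) = (-1.5, 4.2, -1.2) − 0.2·(-12, 50.4, -9.6) = (0.9, -5.88, 0.72)
(u₃, v₃, w₃) = (0.9, -5.88, 0.72) − 0.2·(7.2, -70.56, 5.76) = (-0.54, 8.232, -0.432)
(u₄, v₄, w₄) = (-0.54, 8.232, -0.432) − 0.2·(-4.32, 98.784, -3.456) = (0.324, -11.5248, 0.2592)
φ(0.324, -11.5248, 0.2592) = 797.6147328

797.6147328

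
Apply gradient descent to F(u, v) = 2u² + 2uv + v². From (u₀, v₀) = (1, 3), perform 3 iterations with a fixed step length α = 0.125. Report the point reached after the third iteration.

∇F = (4u + 2v, 2u + 2v)
(u₁, v₁) = (1, 3) − 0.125·(10, 8) = (-0.25, 2)
(u₂, v₂) = (-0.25, 2) − 0.125·(3, 3.5) = (-0.625, 1.5625)
(u₃, v₃) = (-0.625, 1.5625) − 0.125·(0.625, 1.875) = (-0.703125, 1.328125)

(-0.703125, 1.328125)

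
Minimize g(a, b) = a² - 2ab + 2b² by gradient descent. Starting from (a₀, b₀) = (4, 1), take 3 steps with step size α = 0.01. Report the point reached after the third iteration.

∇g = (2a - 2b, -2a + 4b)
Step 1: at (4, 1), ∇g = (6, -4) → (4, 1) − 0.01·(6, -4) = (3.94, 1.04)
Step 2: at (3.94, 1.04), ∇g = (5.8, -3.72) → (3.94, 1.04) − 0.01·(5.8, -3.72) = (3.882, 1.0772)
Step 3: at (3.882, 1.0772), ∇g = (5.6096, -3.4552) → (3.882, 1.0772) − 0.01·(5.6096, -3.4552) = (3.825904, 1.111752)

(3.825904, 1.111752)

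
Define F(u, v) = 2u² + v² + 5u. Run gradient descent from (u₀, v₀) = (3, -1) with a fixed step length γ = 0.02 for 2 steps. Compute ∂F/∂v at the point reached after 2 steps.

-1.8432

∇F = (4u + 5, 2v)
(u₁, v₁) = (3, -1) − 0.02·(17, -2) = (2.66, -0.96)
(u₂, v₂) = (2.66, -0.96) − 0.02·(15.64, -1.92) = (2.3472, -0.9216)
∂F/∂v at (2.3472, -0.9216) = -1.8432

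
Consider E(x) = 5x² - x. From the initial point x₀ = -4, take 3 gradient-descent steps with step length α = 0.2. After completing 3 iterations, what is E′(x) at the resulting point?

41

E′(x) = 10x - 1
x₁ = -4 − 0.2·(-41) = 4.2
x₂ = 4.2 − 0.2·41 = -4
x₃ = -4 − 0.2·(-41) = 4.2
E′(x) at (4.2) = 41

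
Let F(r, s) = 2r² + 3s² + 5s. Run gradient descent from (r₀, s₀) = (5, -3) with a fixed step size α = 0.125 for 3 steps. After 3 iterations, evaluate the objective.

-1.29864501953125

∇F = (4r, 6s + 5)
(r₁, s₁) = (5, -3) − 0.125·(20, -13) = (2.5, -1.375)
(r₂, s₂) = (2.5, -1.375) − 0.125·(10, -3.25) = (1.25, -0.96875)
(r₃, s₃) = (1.25, -0.96875) − 0.125·(5, -0.8125) = (0.625, -0.8671875)
F(0.625, -0.8671875) = -1.29864501953125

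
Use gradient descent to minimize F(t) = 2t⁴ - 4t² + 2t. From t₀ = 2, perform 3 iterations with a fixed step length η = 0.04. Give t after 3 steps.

-0.18543616

F′(t) = 8t³ - 8t + 2
Step 1: F′(2) = 50; t₁ = 2 − 0.04·50 = 0
Step 2: F′(0) = 2; t₂ = 0 − 0.04·2 = -0.08
Step 3: F′(-0.08) = 2.635904; t₃ = -0.08 − 0.04·2.635904 = -0.18543616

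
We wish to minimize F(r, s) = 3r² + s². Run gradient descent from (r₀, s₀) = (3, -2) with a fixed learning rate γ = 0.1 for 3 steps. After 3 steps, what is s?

-1.024

∇F = (6r, 2s)
(r₁, s₁) = (3, -2) − 0.1·(18, -4) = (1.2, -1.6)
(r₂, s₂) = (1.2, -1.6) − 0.1·(7.2, -3.2) = (0.48, -1.28)
(r₃, s₃) = (0.48, -1.28) − 0.1·(2.88, -2.56) = (0.192, -1.024)
s = -1.024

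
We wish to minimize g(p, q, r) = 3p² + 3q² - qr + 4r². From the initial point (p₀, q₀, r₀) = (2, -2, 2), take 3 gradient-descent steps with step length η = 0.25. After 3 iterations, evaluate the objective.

52.087890625

∇g = (6p, 6q - r, -q + 8r)
(p₁, q₁, r₁) = (2, -2, 2) − 0.25·(12, -14, 18) = (-1, 1.5, -2.5)
(p₂, q₂, r₂) = (-1, 1.5, -2.5) − 0.25·(-6, 11.5, -21.5) = (0.5, -1.375, 2.875)
(p₃, q₃, r₃) = (0.5, -1.375, 2.875) − 0.25·(3, -11.125, 24.375) = (-0.25, 1.40625, -3.21875)
g(-0.25, 1.40625, -3.21875) = 52.087890625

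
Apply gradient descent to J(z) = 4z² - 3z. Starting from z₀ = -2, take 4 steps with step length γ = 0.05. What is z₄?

0.0672

J′(z) = 8z - 3
z₁ = -2 − 0.05·(-19) = -1.05
z₂ = -1.05 − 0.05·(-11.4) = -0.48
z₃ = -0.48 − 0.05·(-6.84) = -0.138
z₄ = -0.138 − 0.05·(-4.104) = 0.0672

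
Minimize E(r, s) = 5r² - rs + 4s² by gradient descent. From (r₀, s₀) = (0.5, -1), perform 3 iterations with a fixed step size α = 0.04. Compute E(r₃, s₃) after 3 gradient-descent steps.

0.379003199488

∇E = (10r - s, -r + 8s)
(r₁, s₁) = (0.5, -1) − 0.04·(6, -8.5) = (0.26, -0.66)
(r₂, s₂) = (0.26, -0.66) − 0.04·(3.26, -5.54) = (0.1296, -0.4384)
(r₃, s₃) = (0.1296, -0.4384) − 0.04·(1.7344, -3.6368) = (0.060224, -0.292928)
E(0.060224, -0.292928) = 0.379003199488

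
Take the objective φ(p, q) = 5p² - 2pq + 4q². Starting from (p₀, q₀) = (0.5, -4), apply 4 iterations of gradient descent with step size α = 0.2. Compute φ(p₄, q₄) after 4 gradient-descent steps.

210.26527552

∇φ = (10p - 2q, -2p + 8q)
Step 1: at (0.5, -4), ∇φ = (13, -33) → (0.5, -4) − 0.2·(13, -33) = (-2.1, 2.6)
Step 2: at (-2.1, 2.6), ∇φ = (-26.2, 25) → (-2.1, 2.6) − 0.2·(-26.2, 25) = (3.14, -2.4)
Step 3: at (3.14, -2.4), ∇φ = (36.2, -25.48) → (3.14, -2.4) − 0.2·(36.2, -25.48) = (-4.1, 2.696)
Step 4: at (-4.1, 2.696), ∇φ = (-46.392, 29.768) → (-4.1, 2.696) − 0.2·(-46.392, 29.768) = (5.1784, -3.2576)
φ(5.1784, -3.2576) = 210.26527552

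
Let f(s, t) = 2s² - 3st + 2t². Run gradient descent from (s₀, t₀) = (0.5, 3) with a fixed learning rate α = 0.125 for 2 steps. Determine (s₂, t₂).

(1.3203125, 1.359375)

∇f = (4s - 3t, -3s + 4t)
(s₁, t₁) = (0.5, 3) − 0.125·(-7, 10.5) = (1.375, 1.6875)
(s₂, t₂) = (1.375, 1.6875) − 0.125·(0.4375, 2.625) = (1.3203125, 1.359375)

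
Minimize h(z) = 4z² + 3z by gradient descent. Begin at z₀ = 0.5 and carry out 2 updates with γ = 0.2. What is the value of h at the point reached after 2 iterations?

h′(z) = 8z + 3
z₁ = 0.5 − 0.2·7 = -0.9
z₂ = -0.9 − 0.2·(-4.2) = -0.06
h(-0.06) = -0.1656

-0.1656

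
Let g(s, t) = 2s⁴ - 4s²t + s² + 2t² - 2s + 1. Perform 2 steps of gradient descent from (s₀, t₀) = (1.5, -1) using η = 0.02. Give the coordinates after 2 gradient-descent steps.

∇g = (8s³ - 8st + 2s - 2, -4s² + 4t)
(s₁, t₁) = (1.5, -1) − 0.02·(40, -13) = (0.7, -0.74)
(s₂, t₂) = (0.7, -0.74) − 0.02·(6.288, -4.92) = (0.57424, -0.6416)

(0.57424, -0.6416)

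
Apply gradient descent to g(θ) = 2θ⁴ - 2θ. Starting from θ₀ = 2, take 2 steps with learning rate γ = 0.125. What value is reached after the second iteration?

184.609375

g′(θ) = 8θ³ - 2
θ₁ = 2 − 0.125·62 = -5.75
θ₂ = -5.75 − 0.125·(-1522.875) = 184.609375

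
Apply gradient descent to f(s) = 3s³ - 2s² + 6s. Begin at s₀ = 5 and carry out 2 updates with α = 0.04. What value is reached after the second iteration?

f′(s) = 9s² - 4s + 6
Step 1: f′(5) = 211; s₁ = 5 − 0.04·211 = -3.44
Step 2: f′(-3.44) = 126.2624; s₂ = -3.44 − 0.04·126.2624 = -8.490496

-8.490496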